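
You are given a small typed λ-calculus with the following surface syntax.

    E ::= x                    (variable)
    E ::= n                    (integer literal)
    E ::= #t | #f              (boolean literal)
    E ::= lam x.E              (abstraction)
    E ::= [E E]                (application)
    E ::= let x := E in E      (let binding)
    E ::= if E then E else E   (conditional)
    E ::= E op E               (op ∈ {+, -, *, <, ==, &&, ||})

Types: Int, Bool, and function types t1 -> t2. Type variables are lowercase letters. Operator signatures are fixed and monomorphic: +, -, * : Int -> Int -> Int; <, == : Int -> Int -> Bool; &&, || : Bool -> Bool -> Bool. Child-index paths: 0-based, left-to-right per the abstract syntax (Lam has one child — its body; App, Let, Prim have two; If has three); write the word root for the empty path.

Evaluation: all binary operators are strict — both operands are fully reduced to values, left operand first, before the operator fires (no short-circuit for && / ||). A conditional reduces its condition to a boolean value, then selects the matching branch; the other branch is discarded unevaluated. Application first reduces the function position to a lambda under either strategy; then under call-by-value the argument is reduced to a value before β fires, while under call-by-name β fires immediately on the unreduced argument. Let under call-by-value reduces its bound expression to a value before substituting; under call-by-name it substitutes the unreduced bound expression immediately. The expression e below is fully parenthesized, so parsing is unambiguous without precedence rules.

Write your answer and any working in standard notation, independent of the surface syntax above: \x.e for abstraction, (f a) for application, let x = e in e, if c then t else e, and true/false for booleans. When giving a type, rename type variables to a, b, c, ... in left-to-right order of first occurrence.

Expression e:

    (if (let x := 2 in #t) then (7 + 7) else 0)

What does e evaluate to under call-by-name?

Answer: 14

Trace:
step 0: (if (let x = 2 in true) then (7 + 7) else 0)
step 1: [let@0] (if true then (7 + 7) else 0)
step 2: [if@root] (7 + 7)
step 3: [delta@root] 14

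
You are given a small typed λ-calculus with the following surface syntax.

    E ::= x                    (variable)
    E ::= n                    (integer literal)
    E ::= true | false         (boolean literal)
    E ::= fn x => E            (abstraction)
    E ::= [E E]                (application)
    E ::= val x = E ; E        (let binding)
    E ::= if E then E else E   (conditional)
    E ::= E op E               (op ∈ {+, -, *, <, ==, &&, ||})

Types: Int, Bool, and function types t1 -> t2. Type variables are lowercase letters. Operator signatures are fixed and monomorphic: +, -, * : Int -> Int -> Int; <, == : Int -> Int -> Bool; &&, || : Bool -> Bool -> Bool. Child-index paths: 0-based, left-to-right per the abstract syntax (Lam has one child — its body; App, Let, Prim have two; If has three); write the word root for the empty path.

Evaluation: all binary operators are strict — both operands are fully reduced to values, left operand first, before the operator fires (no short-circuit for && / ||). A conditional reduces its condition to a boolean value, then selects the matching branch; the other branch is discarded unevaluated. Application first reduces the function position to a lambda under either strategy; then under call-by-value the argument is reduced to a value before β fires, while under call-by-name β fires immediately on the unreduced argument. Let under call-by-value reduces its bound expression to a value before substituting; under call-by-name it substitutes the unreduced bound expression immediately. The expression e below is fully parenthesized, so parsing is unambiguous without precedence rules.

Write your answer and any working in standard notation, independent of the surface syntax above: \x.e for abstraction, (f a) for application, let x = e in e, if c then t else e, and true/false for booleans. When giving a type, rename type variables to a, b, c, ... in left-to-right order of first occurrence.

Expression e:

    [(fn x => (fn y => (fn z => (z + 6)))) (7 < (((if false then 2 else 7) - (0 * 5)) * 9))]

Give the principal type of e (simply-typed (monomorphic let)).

Answer: a -> Int -> Int

Derivation:
z : c
  unify c ~ Int
  unify Int ~ Int
\z._ : Int -> Int
\y._ : b -> Int -> Int
\x._ : a -> b -> Int -> Int
  unify Int ~ Int
  unify Bool ~ Bool
  unify Int ~ Int
  unify Int ~ Int
  unify Int ~ Int
  unify Int ~ Int
  unify Int ~ Int
  unify Int ~ Int
  unify Int ~ Int
  unify Int ~ Int
  unify a -> b -> Int -> Int ~ Bool -> d
  unify a ~ Bool
  unify b -> Int -> Int ~ d
_ _ : b -> Int -> Int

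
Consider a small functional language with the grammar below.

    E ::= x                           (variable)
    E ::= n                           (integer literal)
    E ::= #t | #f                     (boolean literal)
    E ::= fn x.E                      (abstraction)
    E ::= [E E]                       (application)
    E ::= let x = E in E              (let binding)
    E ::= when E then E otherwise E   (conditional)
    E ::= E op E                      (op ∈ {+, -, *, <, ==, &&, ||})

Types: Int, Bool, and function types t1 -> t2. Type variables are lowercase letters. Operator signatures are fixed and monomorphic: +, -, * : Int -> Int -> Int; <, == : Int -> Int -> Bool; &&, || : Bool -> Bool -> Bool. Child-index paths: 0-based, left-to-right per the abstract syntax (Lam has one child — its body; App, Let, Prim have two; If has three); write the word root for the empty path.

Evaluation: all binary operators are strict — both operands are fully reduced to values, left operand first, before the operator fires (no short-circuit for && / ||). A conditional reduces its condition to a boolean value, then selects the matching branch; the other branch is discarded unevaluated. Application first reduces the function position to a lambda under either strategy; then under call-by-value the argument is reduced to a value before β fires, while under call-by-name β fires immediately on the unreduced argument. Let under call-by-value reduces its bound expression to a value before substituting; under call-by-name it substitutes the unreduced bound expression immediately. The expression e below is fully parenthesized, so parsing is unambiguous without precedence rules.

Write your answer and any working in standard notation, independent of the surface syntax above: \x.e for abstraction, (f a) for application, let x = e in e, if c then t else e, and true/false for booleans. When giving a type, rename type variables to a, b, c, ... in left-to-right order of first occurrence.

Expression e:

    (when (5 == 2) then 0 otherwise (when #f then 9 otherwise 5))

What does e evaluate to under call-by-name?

Answer: 5

Trace:
step 0: (if (5 == 2) then 0 else (if false then 9 else 5))
step 1: [delta@0] (if false then 0 else (if false then 9 else 5))
step 2: [if@root] (if false then 9 else 5)
step 3: [if@root] 5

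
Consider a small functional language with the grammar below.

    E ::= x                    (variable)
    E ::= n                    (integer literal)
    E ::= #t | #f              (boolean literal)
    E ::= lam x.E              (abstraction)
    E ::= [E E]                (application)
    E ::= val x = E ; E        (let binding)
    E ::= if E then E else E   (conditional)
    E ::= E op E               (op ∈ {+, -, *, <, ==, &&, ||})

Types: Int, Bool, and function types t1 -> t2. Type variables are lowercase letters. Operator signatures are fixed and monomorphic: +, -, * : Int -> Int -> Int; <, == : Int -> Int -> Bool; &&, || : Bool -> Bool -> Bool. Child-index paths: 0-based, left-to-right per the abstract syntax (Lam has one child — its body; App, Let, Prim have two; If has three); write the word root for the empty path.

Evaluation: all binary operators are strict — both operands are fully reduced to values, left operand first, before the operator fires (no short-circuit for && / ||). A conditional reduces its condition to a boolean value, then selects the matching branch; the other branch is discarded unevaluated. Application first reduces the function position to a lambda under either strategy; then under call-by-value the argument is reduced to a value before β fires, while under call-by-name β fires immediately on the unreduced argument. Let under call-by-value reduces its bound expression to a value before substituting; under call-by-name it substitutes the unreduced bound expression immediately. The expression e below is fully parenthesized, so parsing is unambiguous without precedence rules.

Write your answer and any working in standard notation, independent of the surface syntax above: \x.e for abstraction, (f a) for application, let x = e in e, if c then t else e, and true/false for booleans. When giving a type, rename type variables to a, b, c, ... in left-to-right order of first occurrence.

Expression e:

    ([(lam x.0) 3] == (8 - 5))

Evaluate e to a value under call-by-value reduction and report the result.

Answer: false

Trace:
step 0: (((\x.0) 3) == (8 - 5))
step 1: [beta@0] (0 == (8 - 5))
step 2: [delta@1] (0 == 3)
step 3: [delta@root] false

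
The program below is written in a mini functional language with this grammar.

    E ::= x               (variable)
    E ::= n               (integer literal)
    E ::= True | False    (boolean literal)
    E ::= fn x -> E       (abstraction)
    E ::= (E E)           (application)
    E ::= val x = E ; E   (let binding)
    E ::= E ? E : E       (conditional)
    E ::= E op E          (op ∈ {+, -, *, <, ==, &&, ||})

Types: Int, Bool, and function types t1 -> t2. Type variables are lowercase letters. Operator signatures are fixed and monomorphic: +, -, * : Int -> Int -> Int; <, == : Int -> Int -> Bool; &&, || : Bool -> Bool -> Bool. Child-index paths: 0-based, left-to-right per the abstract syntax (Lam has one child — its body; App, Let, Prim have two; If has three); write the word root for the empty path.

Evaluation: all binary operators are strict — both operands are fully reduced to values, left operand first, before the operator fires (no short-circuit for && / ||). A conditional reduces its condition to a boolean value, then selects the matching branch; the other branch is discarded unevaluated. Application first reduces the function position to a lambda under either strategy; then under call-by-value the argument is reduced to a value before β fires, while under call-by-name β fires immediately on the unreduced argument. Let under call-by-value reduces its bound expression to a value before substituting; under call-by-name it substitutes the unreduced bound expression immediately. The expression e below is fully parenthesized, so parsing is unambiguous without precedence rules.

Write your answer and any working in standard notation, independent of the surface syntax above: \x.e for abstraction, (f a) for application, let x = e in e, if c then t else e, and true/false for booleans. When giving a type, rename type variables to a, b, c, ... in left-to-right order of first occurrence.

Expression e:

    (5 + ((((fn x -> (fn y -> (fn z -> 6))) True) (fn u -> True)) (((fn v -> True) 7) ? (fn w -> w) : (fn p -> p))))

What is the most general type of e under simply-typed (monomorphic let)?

Answer: Int

Trace:
  unify Int ~ Int
\z._ : c -> Int
\y._ : b -> c -> Int
\x._ : a -> b -> c -> Int
  unify a -> b -> c -> Int ~ Bool -> d
  unify a ~ Bool
  unify b -> c -> Int ~ d
_ _ : b -> c -> Int
\u._ : e -> Bool
  unify b -> c -> Int ~ (e -> Bool) -> f
  unify b ~ e -> Bool
  unify c -> Int ~ f
_ _ : c -> Int
\v._ : g -> Bool
  unify g -> Bool ~ Int -> h
  unify g ~ Int
  unify Bool ~ h
_ _ : Bool
  unify Bool ~ Bool
w : i
\w._ : i -> i
p : j
\p._ : j -> j
  unify i -> i ~ j -> j
  unify i ~ j
  unify j ~ j
  unify c -> Int ~ (j -> j) -> k
  unify c ~ j -> j
  unify Int ~ k
_ _ : Int
  unify Int ~ Int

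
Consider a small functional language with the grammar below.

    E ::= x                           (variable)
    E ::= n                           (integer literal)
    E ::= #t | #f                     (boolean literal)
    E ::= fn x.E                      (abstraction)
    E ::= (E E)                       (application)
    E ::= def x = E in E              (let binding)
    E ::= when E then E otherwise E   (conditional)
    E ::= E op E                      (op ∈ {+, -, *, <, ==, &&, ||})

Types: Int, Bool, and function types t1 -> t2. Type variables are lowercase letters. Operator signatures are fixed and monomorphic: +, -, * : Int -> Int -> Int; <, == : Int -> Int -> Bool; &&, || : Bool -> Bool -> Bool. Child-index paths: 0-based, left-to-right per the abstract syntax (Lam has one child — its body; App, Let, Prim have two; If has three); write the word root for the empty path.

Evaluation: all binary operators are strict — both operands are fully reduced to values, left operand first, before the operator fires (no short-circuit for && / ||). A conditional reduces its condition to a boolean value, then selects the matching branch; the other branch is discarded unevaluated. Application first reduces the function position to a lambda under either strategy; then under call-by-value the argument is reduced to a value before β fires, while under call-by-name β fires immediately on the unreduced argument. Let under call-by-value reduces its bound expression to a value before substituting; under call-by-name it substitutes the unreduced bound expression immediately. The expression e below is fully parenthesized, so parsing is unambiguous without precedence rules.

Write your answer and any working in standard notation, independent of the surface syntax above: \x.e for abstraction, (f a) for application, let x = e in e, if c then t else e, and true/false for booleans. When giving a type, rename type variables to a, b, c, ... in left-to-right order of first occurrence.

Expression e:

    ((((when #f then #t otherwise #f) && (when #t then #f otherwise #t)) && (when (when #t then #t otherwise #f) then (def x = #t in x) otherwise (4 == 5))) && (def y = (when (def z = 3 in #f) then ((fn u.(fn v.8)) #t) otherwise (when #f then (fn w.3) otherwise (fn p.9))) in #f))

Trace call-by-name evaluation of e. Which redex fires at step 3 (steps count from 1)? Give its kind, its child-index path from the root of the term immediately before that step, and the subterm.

Answer: delta at 0.0 : (false && false)

Working:
step 0: ((((if false then true else false) && (if true then false else true)) && (if (if true then true else false) then (let x = true in x) else (4 == 5))) && (let y = (if (let z = 3 in false) then ((\u.(\v.8)) true) else (if false then (\w.3) else (\p.9))) in false))
step 1: [if@0.0.0] (((false && (if true then false else true)) && (if (if true then true else false) then (let x = true in x) else (4 == 5))) && (let y = (if (let z = 3 in false) then ((\u.(\v.8)) true) else (if false then (\w.3) else (\p.9))) in false))
step 2: [if@0.0.1] (((false && false) && (if (if true then true else false) then (let x = true in x) else (4 == 5))) && (let y = (if (let z = 3 in false) then ((\u.(\v.8)) true) else (if false then (\w.3) else (\p.9))) in false))
step 3: [delta@0.0] ((false && (if (if true then true else false) then (let x = true in x) else (4 == 5))) && (let y = (if (let z = 3 in false) then ((\u.(\v.8)) true) else (if false then (\w.3) else (\p.9))) in false))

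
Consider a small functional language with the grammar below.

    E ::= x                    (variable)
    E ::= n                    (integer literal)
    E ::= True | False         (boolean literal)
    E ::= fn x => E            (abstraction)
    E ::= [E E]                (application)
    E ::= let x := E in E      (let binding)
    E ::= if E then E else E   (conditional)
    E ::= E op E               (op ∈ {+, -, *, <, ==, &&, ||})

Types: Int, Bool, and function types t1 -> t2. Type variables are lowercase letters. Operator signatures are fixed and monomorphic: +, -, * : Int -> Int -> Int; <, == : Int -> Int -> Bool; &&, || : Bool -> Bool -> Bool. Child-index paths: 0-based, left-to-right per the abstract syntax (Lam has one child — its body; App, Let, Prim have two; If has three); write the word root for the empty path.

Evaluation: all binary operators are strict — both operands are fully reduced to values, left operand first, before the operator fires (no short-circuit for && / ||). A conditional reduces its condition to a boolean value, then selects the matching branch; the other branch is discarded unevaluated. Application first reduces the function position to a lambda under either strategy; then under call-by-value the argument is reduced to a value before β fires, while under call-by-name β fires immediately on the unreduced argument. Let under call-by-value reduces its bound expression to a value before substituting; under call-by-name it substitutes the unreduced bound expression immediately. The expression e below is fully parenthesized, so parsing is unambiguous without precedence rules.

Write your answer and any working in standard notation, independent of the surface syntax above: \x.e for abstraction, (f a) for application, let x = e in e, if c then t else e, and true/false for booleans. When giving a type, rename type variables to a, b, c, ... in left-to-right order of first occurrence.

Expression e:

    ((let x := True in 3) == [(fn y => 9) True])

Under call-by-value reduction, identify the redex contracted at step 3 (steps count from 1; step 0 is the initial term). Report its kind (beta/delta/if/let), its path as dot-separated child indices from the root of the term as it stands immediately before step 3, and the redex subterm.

Trace:
step 0: ((let x = true in 3) == ((\y.9) true))
step 1: [let@0] (3 == ((\y.9) true))
step 2: [beta@1] (3 == 9)
step 3: [delta@root] false

Answer: delta at root : (3 == 9)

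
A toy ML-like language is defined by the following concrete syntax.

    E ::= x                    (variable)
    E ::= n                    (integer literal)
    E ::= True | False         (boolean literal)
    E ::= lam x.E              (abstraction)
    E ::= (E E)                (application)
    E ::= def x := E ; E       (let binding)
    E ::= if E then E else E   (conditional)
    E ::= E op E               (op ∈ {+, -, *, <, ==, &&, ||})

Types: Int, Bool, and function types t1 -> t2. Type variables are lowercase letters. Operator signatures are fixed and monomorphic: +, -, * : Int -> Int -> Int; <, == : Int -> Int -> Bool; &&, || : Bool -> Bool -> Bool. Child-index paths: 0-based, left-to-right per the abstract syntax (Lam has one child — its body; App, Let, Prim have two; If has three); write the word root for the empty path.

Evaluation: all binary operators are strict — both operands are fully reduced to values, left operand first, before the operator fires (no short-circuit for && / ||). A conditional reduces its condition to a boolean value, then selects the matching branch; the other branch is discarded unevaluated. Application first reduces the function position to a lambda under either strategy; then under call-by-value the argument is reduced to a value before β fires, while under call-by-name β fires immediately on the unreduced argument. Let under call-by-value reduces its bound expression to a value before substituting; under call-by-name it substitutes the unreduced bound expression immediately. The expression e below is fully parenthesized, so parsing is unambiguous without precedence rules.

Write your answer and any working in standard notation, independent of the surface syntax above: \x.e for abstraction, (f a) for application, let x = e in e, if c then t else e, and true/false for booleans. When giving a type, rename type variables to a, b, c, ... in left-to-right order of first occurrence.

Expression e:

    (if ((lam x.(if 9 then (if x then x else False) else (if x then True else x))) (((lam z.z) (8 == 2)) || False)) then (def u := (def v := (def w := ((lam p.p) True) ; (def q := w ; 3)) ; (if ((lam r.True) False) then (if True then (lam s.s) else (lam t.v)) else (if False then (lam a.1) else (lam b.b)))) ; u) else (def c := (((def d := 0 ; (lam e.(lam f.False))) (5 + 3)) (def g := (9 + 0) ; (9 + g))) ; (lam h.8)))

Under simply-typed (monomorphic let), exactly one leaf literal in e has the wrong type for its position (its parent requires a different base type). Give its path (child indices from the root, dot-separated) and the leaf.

Answer: 0.0.0.0 : 9

Working:
  unify Int ~ Bool
  FAIL: mismatch Int ~ Bool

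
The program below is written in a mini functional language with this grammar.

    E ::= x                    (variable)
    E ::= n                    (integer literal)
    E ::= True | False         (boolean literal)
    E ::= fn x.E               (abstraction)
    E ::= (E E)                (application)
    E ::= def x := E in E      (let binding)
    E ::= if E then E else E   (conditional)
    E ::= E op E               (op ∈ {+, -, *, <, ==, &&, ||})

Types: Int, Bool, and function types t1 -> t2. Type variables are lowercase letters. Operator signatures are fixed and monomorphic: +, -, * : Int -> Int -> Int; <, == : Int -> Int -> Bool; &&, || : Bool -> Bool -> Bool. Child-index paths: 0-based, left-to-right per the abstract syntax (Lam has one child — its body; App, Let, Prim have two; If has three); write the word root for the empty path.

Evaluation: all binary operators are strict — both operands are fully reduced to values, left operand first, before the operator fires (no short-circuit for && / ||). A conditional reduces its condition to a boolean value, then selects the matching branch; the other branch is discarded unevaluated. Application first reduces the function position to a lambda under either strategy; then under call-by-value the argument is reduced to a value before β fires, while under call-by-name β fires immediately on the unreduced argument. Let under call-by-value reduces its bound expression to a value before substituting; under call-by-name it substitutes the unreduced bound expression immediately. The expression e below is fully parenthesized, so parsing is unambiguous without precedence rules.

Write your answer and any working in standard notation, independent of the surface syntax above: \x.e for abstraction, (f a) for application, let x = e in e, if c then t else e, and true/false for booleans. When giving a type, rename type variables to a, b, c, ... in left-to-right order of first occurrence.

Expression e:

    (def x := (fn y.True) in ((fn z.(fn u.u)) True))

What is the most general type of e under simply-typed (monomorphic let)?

Working:
\y._ : a -> Bool
let x : a -> Bool
u : c
\u._ : c -> c
\z._ : b -> c -> c
  unify b -> c -> c ~ Bool -> d
  unify b ~ Bool
  unify c -> c ~ d
_ _ : c -> c

Answer: a -> a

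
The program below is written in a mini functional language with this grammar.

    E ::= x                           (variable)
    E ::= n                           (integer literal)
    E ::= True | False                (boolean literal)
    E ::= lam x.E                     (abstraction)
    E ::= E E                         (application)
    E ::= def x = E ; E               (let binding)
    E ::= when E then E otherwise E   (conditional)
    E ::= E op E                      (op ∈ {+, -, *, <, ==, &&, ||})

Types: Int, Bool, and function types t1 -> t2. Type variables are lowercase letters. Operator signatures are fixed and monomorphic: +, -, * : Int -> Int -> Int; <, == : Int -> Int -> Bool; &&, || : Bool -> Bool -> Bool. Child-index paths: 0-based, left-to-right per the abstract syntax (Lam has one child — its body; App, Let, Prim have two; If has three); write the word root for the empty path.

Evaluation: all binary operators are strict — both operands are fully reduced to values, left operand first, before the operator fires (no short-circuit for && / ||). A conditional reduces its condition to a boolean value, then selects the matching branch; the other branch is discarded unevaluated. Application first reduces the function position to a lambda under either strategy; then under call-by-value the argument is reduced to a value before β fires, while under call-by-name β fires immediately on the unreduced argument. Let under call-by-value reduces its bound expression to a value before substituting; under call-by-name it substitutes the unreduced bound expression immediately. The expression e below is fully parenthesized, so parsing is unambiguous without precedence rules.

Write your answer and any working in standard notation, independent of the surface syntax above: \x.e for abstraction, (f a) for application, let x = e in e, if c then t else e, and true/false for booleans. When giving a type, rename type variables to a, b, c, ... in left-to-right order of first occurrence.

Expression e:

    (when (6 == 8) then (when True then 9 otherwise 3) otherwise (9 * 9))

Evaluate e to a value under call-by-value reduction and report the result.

Answer: 81

Trace:
step 0: (if (6 == 8) then (if true then 9 else 3) else (9 * 9))
step 1: [delta@0] (if false then (if true then 9 else 3) else (9 * 9))
step 2: [if@root] (9 * 9)
step 3: [delta@root] 81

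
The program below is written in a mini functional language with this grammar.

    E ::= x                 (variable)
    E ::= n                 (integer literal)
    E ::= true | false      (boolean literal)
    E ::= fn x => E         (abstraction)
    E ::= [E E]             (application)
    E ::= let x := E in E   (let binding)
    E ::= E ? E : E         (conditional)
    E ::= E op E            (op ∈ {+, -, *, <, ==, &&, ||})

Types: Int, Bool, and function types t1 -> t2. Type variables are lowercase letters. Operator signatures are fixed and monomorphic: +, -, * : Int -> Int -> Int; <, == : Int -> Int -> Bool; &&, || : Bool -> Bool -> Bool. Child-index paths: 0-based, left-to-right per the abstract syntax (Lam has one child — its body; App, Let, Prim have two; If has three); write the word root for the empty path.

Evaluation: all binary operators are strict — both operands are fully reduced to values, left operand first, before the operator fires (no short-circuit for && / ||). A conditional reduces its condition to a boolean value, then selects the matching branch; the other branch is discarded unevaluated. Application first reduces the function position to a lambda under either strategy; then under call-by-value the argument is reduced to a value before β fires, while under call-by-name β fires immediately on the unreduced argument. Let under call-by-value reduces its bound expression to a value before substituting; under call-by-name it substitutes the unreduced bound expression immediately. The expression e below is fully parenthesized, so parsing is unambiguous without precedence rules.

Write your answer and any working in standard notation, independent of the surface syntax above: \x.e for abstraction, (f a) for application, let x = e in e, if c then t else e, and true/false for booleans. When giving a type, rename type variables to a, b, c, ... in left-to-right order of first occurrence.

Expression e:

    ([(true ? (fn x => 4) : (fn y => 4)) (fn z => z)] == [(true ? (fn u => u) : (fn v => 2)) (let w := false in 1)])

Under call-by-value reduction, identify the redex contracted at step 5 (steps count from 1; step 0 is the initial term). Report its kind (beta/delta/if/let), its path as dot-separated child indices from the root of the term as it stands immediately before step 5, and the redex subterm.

Answer: beta at 1 : ((\u.u) 1)

Derivation:
step 0: (((if true then (\x.4) else (\y.4)) (\z.z)) == ((if true then (\u.u) else (\v.2)) (let w = false in 1)))
step 1: [if@0.0] (((\x.4) (\z.z)) == ((if true then (\u.u) else (\v.2)) (let w = false in 1)))
step 2: [beta@0] (4 == ((if true then (\u.u) else (\v.2)) (let w = false in 1)))
step 3: [if@1.0] (4 == ((\u.u) (let w = false in 1)))
step 4: [let@1.1] (4 == ((\u.u) 1))
step 5: [beta@1] (4 == 1)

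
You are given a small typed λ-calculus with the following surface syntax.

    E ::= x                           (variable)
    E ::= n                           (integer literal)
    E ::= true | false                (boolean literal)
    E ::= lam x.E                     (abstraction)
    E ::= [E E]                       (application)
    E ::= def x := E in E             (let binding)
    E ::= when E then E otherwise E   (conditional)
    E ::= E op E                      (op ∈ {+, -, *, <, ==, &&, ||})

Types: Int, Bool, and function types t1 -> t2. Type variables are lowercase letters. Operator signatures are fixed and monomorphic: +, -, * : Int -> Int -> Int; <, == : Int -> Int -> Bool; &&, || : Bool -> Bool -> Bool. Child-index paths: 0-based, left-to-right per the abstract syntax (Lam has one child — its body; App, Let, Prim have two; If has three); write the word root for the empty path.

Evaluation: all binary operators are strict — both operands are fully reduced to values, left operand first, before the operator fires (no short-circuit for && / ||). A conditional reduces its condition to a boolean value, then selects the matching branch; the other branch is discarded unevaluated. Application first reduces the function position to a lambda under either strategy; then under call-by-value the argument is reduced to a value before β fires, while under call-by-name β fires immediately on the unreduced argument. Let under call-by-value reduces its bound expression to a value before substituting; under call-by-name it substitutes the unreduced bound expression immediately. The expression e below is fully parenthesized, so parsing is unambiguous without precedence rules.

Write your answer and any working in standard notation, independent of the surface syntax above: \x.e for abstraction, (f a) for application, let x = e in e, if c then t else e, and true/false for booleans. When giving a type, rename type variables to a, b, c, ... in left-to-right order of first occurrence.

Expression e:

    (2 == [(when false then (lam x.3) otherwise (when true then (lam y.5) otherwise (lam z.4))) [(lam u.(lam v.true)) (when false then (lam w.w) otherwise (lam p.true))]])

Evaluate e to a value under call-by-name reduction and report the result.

Derivation:
step 0: (2 == ((if false then (\x.3) else (if true then (\y.5) else (\z.4))) ((\u.(\v.true)) (if false then (\w.w) else (\p.true)))))
step 1: [if@1.0] (2 == ((if true then (\y.5) else (\z.4)) ((\u.(\v.true)) (if false then (\w.w) else (\p.true)))))
step 2: [if@1.0] (2 == ((\y.5) ((\u.(\v.true)) (if false then (\w.w) else (\p.true)))))
step 3: [beta@1] (2 == 5)
step 4: [delta@root] false

Answer: false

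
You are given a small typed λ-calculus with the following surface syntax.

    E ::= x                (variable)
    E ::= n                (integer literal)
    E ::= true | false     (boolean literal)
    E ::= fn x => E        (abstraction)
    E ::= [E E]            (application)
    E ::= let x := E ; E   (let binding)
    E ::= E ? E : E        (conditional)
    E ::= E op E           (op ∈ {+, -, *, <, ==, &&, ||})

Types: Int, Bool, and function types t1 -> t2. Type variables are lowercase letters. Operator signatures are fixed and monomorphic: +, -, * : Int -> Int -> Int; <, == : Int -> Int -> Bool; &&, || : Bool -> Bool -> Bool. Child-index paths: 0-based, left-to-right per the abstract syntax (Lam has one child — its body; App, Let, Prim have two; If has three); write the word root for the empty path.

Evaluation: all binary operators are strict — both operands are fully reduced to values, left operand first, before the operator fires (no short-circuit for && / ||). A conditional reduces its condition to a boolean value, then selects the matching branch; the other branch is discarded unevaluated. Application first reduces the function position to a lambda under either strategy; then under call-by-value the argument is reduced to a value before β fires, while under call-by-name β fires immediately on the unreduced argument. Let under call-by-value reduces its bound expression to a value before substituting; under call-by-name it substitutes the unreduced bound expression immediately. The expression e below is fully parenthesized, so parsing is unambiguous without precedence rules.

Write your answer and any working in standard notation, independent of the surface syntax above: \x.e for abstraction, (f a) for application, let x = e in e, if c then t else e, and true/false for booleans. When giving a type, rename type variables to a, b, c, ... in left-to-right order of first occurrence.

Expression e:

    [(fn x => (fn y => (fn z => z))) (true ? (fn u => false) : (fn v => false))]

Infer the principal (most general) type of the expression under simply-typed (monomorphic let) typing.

Derivation:
z : c
\z._ : c -> c
\y._ : b -> c -> c
\x._ : a -> b -> c -> c
  unify Bool ~ Bool
\u._ : d -> Bool
\v._ : e -> Bool
  unify d -> Bool ~ e -> Bool
  unify d ~ e
  unify Bool ~ Bool
  unify a -> b -> c -> c ~ (e -> Bool) -> f
  unify a ~ e -> Bool
  unify b -> c -> c ~ f
_ _ : b -> c -> c

Answer: a -> b -> b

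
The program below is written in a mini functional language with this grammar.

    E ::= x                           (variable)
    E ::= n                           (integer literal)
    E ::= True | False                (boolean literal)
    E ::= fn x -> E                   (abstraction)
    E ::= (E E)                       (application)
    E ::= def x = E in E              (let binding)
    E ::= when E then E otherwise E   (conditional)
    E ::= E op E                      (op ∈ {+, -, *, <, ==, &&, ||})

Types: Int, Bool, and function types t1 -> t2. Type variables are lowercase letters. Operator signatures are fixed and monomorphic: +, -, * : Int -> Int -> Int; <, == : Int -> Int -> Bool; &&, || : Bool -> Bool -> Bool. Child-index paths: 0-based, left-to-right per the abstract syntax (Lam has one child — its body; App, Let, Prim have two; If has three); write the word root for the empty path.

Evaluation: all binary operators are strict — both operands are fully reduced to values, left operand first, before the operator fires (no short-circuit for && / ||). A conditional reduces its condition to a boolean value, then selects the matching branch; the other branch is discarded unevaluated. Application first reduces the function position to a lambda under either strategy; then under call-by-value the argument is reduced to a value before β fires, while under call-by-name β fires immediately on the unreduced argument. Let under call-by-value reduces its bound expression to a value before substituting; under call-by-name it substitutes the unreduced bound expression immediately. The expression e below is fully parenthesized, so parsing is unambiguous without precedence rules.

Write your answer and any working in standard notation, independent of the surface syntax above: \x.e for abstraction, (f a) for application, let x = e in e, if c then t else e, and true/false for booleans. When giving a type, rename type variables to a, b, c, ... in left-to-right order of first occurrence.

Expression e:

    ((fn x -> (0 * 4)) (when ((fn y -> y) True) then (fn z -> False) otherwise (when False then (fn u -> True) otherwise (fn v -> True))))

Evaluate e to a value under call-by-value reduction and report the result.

Answer: 0

Trace:
step 0: ((\x.(0 * 4)) (if ((\y.y) true) then (\z.false) else (if false then (\u.true) else (\v.true))))
step 1: [beta@1.0] ((\x.(0 * 4)) (if true then (\z.false) else (if false then (\u.true) else (\v.true))))
step 2: [if@1] ((\x.(0 * 4)) (\z.false))
step 3: [beta@root] (0 * 4)
step 4: [delta@root] 0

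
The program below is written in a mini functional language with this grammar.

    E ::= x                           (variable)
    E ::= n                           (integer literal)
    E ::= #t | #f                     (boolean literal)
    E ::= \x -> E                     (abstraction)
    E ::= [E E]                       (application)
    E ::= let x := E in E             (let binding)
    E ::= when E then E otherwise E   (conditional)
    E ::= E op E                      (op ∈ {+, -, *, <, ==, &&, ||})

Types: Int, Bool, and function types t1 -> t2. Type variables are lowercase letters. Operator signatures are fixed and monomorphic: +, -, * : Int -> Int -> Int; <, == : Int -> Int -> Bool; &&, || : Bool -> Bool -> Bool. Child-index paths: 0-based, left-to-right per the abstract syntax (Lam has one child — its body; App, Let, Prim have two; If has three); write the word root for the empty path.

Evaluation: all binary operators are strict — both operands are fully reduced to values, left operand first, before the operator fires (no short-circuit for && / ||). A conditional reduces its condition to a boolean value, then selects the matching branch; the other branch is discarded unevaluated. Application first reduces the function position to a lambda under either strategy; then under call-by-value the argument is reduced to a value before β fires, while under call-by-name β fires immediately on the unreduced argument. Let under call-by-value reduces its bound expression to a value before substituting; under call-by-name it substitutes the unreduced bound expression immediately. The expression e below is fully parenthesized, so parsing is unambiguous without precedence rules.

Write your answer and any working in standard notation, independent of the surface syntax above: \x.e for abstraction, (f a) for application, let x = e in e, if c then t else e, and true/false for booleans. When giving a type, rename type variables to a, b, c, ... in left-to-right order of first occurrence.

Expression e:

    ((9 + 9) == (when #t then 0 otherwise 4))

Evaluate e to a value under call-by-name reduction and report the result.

Derivation:
step 0: ((9 + 9) == (if true then 0 else 4))
step 1: [delta@0] (18 == (if true then 0 else 4))
step 2: [if@1] (18 == 0)
step 3: [delta@root] false

Answer: false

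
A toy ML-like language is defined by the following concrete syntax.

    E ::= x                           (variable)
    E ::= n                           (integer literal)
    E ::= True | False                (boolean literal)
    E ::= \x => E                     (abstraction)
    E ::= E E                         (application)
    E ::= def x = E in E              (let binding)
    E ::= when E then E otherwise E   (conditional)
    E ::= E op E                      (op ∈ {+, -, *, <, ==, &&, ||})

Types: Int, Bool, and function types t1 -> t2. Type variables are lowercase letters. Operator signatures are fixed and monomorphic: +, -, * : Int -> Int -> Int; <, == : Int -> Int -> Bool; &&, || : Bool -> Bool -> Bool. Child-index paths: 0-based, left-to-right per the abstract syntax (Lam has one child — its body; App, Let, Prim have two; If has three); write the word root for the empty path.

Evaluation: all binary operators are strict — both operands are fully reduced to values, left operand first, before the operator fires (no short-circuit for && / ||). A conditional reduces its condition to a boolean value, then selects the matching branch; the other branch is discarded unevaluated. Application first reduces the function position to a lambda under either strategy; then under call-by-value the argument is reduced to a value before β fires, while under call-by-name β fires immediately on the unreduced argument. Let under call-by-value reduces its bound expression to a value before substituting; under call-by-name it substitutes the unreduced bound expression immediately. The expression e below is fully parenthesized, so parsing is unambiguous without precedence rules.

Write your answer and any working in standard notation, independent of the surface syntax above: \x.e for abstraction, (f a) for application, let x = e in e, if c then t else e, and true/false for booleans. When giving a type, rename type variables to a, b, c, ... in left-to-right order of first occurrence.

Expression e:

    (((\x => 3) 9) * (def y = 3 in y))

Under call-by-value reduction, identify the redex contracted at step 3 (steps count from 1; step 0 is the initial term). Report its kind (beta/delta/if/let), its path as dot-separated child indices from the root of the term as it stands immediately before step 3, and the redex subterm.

Answer: delta at root : (3 * 3)

Trace:
step 0: (((\x.3) 9) * (let y = 3 in y))
step 1: [beta@0] (3 * (let y = 3 in y))
step 2: [let@1] (3 * 3)
step 3: [delta@root] 9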